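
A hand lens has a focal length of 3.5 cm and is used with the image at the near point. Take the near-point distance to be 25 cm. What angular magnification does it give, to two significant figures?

M = 1 + D/f = 1 + 25/3.5 = 8.143.

8.1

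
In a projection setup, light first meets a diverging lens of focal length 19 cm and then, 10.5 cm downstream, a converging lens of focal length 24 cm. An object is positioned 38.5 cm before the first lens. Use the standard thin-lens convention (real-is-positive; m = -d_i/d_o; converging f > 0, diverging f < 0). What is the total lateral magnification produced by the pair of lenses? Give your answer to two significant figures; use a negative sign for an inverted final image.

Lens 1: 1/d_i1 = 1/f_1 - 1/d_o1 = 1/(-19) - 1/38.5 = -0.07861 cm^-1, so d_i1 = -12.722 cm.
m_1 = -(-12.722)/38.5 = 0.3304.
With d_i1 < 0 the first image is virtual and lies on the object side; the object distance for lens 2 is d_o2 = 10.5 - (-12.722) = 23.222 cm.
Lens 2: 1/d_i2 = 1/f_2 - 1/d_o2 = 1/24 - 1/(23.222) = -0.00140 cm^-1, so d_i2 = -716.112 cm.
m_2 = -(-716.112)/(23.222) = 30.8380.
Total m = m_1 x m_2 = (0.3304)(30.8380) = 10.1899.

10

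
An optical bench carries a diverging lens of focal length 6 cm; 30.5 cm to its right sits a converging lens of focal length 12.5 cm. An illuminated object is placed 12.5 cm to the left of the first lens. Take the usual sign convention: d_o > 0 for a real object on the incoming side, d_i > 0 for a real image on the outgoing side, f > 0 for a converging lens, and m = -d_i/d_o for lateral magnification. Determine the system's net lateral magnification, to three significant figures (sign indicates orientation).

Lens 1: 1/d_i1 = 1/f_1 - 1/d_o1 = 1/(-6) - 1/12.5 = -0.24667 cm^-1, so d_i1 = -4.054 cm.
m_1 = -(-4.054)/12.5 = 0.3243.
The intermediate image is virtual, 4.054 cm to the left of lens 1, so d_o2 = L - d_i1 = 30.5 - (-4.054) = 34.554 cm.
Lens 2: 1/d_i2 = 1/f_2 - 1/d_o2 = 1/12.5 - 1/(34.554) = 0.05106 cm^-1, so d_i2 = 19.585 cm.
m_2 = -(19.585)/(34.554) = -0.5668.
Overall magnification: m = m_1 m_2 = -0.1838.

-0.184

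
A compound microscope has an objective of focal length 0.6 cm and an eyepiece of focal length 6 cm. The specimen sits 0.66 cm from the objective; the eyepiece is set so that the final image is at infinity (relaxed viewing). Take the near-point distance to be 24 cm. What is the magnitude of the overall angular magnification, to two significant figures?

40

Objective: 1/d_i = 1/f_obj - 1/d_o = 1/0.6 - 1/0.66 = 0.15152 cm^-1, so d_i = 6.600 cm.
m_obj = -d_i/d_o = -6.600/0.66 = -10.000.
Eyepiece angular magnification (image at infinity): M_eye = D/f_e = 24/6 = 4.000.
Overall M = m_obj x M_eye = (-10.000)(4.000) = -40.00.
|M| = 40.00.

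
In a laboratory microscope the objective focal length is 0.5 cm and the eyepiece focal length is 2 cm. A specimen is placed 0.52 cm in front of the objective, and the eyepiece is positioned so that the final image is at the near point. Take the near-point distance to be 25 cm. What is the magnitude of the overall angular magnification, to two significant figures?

340

Objective: 1/d_i = 1/f_obj - 1/d_o = 1/0.5 - 1/0.52 = 0.07692 cm^-1, so d_i = 13.000 cm.
m_obj = -d_i/d_o = -13.000/0.52 = -25.000.
Eyepiece angular magnification (image at near point): M_eye = 1 + D/f_e = 1 + 25/2 = 13.500.
Overall M = m_obj x M_eye = (-25.000)(13.500) = -337.50.
|M| = 337.50.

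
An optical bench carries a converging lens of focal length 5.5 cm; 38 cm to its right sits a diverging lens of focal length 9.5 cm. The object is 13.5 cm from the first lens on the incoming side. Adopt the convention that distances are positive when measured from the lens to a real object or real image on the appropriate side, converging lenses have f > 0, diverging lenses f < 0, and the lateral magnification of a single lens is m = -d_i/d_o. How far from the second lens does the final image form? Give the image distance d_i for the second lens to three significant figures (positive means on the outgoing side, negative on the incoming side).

-7.14 cm

Lens 1: 1/d_i1 = 1/f_1 - 1/d_o1 = 1/5.5 - 1/13.5 = 0.10774 cm^-1, so d_i1 = 9.281 cm.
That image sits 28.719 cm in front of the second lens, so d_o2 = 28.719 cm.
Lens 2: 1/d_i2 = 1/f_2 - 1/d_o2 = 1/(-9.5) - 1/(28.719) = -0.14008 cm^-1, so d_i2 = -7.139 cm.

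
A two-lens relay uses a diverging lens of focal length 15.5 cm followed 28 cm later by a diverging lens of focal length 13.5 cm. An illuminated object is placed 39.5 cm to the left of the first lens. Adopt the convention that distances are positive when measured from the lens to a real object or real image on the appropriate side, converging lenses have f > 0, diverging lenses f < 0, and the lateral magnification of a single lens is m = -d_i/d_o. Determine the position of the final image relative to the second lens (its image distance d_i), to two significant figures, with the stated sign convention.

-10 cm

Applying the thin-lens equation to the first lens, 1/(-15.5) = 1/39.5 + 1/d_i1, which gives d_i1 = -11.132 cm.
With d_i1 < 0 the first image is virtual and lies on the object side; the object distance for lens 2 is d_o2 = 28 - (-11.132) = 39.132 cm.
Applying the thin-lens equation again with f_2 = -13.5 cm and d_o2 = 39.132 cm gives d_i2 = -10.037 cm.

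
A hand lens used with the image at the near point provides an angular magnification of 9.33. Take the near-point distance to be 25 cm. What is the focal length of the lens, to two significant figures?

For the image at the near point, M = 1 + D/f.
f = D/(M - 1) = 25/(9.33 - 1) = 3.001 cm.

3.0 cm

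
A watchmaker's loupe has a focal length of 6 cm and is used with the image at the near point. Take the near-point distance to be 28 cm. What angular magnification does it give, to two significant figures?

M = 1 + D/f = 1 + 28/6 = 5.667.

5.7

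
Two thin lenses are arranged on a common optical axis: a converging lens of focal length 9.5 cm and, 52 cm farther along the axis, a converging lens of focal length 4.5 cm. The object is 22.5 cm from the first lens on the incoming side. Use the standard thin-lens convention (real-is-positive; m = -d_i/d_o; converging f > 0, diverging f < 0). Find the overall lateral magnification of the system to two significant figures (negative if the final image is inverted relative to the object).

Lens 1: 1/d_i1 = 1/f_1 - 1/d_o1 = 1/9.5 - 1/22.5 = 0.06082 cm^-1, so d_i1 = 16.442 cm.
m_1 = -(16.442)/22.5 = -0.7308.
Object distance for lens 2: d_o2 = 52 - 16.442 = 35.558 cm.
Lens 2: 1/d_i2 = 1/f_2 - 1/d_o2 = 1/4.5 - 1/(35.558) = 0.19410 cm^-1, so d_i2 = 5.152 cm.
m_2 = -(5.152)/(35.558) = -0.1449.
Overall magnification: m = m_1 m_2 = 0.1059.

0.11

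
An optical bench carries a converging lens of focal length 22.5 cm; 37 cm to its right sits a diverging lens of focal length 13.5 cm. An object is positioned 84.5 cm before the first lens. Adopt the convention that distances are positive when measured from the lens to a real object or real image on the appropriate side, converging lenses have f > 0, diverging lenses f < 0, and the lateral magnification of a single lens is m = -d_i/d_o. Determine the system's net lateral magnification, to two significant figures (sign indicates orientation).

Lens 1: 1/d_i1 = 1/f_1 - 1/d_o1 = 1/22.5 - 1/84.5 = 0.03261 cm^-1, so d_i1 = 30.665 cm.
m_1 = -(30.665)/84.5 = -0.3629.
The intermediate image is 30.665 cm to the right of lens 1, so d_o2 = L - d_i1 = 37 - 30.665 = 6.335 cm.
Lens 2: 1/d_i2 = 1/f_2 - 1/d_o2 = 1/(-13.5) - 1/(6.335) = -0.23194 cm^-1, so d_i2 = -4.312 cm.
m_2 = -(-4.312)/(6.335) = 0.6806.
Overall magnification: m = m_1 m_2 = -0.2470.

-0.25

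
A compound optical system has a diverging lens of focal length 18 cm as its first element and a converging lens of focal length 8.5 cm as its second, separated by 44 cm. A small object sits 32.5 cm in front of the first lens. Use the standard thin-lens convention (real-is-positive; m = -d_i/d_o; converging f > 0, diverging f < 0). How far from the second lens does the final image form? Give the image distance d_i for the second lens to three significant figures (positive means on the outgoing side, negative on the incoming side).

Lens 1: 1/d_i1 = 1/f_1 - 1/d_o1 = 1/(-18) - 1/32.5 = -0.08632 cm^-1, so d_i1 = -11.584 cm.
The intermediate image is virtual, 11.584 cm to the left of lens 1, so d_o2 = L - d_i1 = 44 - (-11.584) = 55.584 cm.
Lens 2: 1/d_i2 = 1/f_2 - 1/d_o2 = 1/8.5 - 1/(55.584) = 0.09966 cm^-1, so d_i2 = 10.034 cm.

10.0 cm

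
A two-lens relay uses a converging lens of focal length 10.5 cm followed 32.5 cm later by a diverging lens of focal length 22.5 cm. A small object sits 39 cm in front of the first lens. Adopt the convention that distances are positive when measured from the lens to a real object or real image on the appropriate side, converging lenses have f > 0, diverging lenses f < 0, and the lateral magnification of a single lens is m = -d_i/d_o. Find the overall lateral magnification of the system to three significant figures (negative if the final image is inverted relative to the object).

First lens: d_i1 = 1/(1/10.5 - 1/39) = 14.368 cm.
m_1 = -(14.368)/39 = -0.3684.
The intermediate image is 14.368 cm to the right of lens 1, so d_o2 = L - d_i1 = 32.5 - 14.368 = 18.132 cm.
Second lens: d_i2 = 1/(1/(-22.5) - 1/(18.132)) = -10.040 cm.
m_2 = -(-10.040)/(18.132) = 0.5538.
Overall magnification: m = m_1 m_2 = -0.2040.

-0.204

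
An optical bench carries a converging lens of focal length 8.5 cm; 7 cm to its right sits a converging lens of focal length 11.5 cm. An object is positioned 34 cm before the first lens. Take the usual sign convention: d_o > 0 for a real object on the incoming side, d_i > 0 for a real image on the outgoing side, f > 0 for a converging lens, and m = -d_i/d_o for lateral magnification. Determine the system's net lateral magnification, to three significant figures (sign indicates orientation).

Applying the thin-lens equation to the first lens, 1/8.5 = 1/34 + 1/d_i1, which gives d_i1 = 11.333 cm.
Its lateral magnification is m_1 = -d_i1/d_o1 = -(11.333)/34 = -0.3333.
This image would form 11.333 cm past lens 1, i.e. 4.333 cm beyond lens 2, so it is a virtual object for lens 2: d_o2 = 7 - 11.333 = -4.333 cm.
Applying the thin-lens equation again with f_2 = 11.5 cm and d_o2 = -4.333 cm gives d_i2 = 3.147 cm.
m_2 = -(3.147)/(-4.333) = 0.7263.
The system's lateral magnification is m_1 m_2 = (-0.3333)(0.7263) = -0.2421.

-0.242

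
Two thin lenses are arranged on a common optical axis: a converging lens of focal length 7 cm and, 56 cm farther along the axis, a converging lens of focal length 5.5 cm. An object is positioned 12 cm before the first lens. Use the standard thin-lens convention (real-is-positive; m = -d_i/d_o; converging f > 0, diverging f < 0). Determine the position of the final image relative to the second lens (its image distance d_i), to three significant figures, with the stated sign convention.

Lens 1: 1/d_i1 = 1/f_1 - 1/d_o1 = 1/7 - 1/12 = 0.05952 cm^-1, so d_i1 = 16.800 cm.
That image sits 39.200 cm in front of the second lens, so d_o2 = 39.200 cm.
Lens 2: 1/d_i2 = 1/f_2 - 1/d_o2 = 1/5.5 - 1/(39.200) = 0.15631 cm^-1, so d_i2 = 6.398 cm.

6.40 cm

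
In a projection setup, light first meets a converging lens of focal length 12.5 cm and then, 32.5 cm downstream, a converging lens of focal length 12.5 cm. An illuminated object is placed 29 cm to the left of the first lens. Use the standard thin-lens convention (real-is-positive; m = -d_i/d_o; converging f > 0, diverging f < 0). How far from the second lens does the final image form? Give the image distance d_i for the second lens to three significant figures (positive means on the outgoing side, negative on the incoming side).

Applying the thin-lens equation to the first lens, 1/12.5 = 1/29 + 1/d_i1, which gives d_i1 = 21.970 cm.
The intermediate image is 21.970 cm to the right of lens 1, so d_o2 = L - d_i1 = 32.5 - 21.970 = 10.530 cm.
Applying the thin-lens equation again with f_2 = 12.5 cm and d_o2 = 10.530 cm gives d_i2 = -66.827 cm.

-66.8 cm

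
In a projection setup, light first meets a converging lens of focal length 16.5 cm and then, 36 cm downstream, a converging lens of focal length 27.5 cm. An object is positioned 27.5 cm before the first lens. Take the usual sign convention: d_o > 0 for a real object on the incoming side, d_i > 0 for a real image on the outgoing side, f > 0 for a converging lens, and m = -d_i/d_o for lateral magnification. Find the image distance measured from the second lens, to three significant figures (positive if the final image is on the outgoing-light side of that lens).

Applying the thin-lens equation to the first lens, 1/16.5 = 1/27.5 + 1/d_i1, which gives d_i1 = 41.250 cm.
Since 41.250 cm > 36 cm, the first image lies past the second lens and serves as a virtual object: d_o2 = L - d_i1 = -5.250 cm.
Applying the thin-lens equation again with f_2 = 27.5 cm and d_o2 = -5.250 cm gives d_i2 = 4.408 cm.

4.41 cm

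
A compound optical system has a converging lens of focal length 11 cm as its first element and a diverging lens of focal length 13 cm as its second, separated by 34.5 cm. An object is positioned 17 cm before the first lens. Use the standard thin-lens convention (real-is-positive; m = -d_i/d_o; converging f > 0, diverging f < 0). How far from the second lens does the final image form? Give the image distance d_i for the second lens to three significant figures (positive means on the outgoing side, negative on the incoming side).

Lens 1: 1/d_i1 = 1/f_1 - 1/d_o1 = 1/11 - 1/17 = 0.03209 cm^-1, so d_i1 = 31.167 cm.
The intermediate image is 31.167 cm to the right of lens 1, so d_o2 = L - d_i1 = 34.5 - 31.167 = 3.333 cm.
Lens 2: 1/d_i2 = 1/f_2 - 1/d_o2 = 1/(-13) - 1/(3.333) = -0.37692 cm^-1, so d_i2 = -2.653 cm.

-2.65 cm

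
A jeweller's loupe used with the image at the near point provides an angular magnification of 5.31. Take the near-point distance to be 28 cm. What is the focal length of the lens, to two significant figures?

6.5 cm

For the image at the near point, M = 1 + D/f.
f = D/(M - 1) = 28/(5.31 - 1) = 6.497 cm.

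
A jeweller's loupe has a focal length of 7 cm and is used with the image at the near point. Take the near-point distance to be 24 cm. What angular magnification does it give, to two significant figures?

4.4

M = 1 + D/f = 1 + 24/7 = 4.429.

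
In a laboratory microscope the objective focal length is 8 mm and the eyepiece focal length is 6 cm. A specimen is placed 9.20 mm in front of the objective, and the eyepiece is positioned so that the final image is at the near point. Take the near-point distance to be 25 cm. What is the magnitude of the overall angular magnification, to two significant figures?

34

Convert to cm: f_obj = 8 mm = 0.8 cm; d_o = 9.20 mm = 0.92 cm.
Objective: 1/d_i = 1/f_obj - 1/d_o = 1/0.8 - 1/0.92 = 0.16304 cm^-1, so d_i = 6.133 cm.
m_obj = -d_i/d_o = -6.133/0.92 = -6.667.
Eyepiece angular magnification (image at near point): M_eye = 1 + D/f_e = 1 + 25/6 = 5.167.
Overall M = m_obj x M_eye = (-6.667)(5.167) = -34.44.
|M| = 34.44.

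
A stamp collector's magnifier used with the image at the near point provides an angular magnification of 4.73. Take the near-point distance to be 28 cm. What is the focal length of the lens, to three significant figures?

For the image at the near point, M = 1 + D/f.
f = D/(M - 1) = 28/(4.73 - 1) = 7.507 cm.

7.51 cm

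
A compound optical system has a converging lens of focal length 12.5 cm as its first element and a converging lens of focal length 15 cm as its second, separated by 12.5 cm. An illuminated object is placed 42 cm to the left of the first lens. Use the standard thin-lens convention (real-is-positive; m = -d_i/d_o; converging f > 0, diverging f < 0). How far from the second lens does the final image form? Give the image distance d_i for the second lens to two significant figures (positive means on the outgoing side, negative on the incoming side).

Lens 1: 1/d_i1 = 1/f_1 - 1/d_o1 = 1/12.5 - 1/42 = 0.05619 cm^-1, so d_i1 = 17.797 cm.
Since 17.797 cm > 12.5 cm, the first image lies past the second lens and serves as a virtual object: d_o2 = L - d_i1 = -5.297 cm.
Lens 2: 1/d_i2 = 1/f_2 - 1/d_o2 = 1/15 - 1/(-5.297) = 0.25547 cm^-1, so d_i2 = 3.914 cm.

3.9 cm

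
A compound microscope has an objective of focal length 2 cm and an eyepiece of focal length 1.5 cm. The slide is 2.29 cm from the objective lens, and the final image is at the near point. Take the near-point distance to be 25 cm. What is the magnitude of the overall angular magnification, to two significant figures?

Objective: 1/d_i = 1/f_obj - 1/d_o = 1/2 - 1/2.29 = 0.06332 cm^-1, so d_i = 15.793 cm.
m_obj = -d_i/d_o = -15.793/2.29 = -6.897.
Eyepiece angular magnification (image at near point): M_eye = 1 + D/f_e = 1 + 25/1.5 = 17.667.
Overall M = m_obj x M_eye = (-6.897)(17.667) = -121.84.
|M| = 121.84.

120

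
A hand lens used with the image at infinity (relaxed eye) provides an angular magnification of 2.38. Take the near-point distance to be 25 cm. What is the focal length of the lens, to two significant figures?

11 cm

For the image at infinity, M = D/f.
f = D/M = 25/2.38 = 10.504 cm.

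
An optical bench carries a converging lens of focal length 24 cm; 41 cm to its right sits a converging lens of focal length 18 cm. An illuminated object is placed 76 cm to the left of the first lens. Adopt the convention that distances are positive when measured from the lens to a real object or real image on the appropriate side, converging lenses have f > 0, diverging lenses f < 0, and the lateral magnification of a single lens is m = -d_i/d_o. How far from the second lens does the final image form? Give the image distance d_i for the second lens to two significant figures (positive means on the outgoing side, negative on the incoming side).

Applying the thin-lens equation to the first lens, 1/24 = 1/76 + 1/d_i1, which gives d_i1 = 35.077 cm.
The intermediate image is 35.077 cm to the right of lens 1, so d_o2 = L - d_i1 = 41 - 35.077 = 5.923 cm.
Applying the thin-lens equation again with f_2 = 18 cm and d_o2 = 5.923 cm gives d_i2 = -8.828 cm.

-8.8 cm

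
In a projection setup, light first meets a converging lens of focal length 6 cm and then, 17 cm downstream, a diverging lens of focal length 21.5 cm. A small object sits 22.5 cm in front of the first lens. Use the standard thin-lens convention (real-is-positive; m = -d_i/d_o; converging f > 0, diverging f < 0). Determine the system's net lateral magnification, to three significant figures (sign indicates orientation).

Applying the thin-lens equation to the first lens, 1/6 = 1/22.5 + 1/d_i1, which gives d_i1 = 8.182 cm.
Its lateral magnification is m_1 = -d_i1/d_o1 = -(8.182)/22.5 = -0.3636.
Object distance for lens 2: d_o2 = 17 - 8.182 = 8.818 cm.
Applying the thin-lens equation again with f_2 = -21.5 cm and d_o2 = 8.818 cm gives d_i2 = -6.253 cm.
m_2 = -(-6.253)/(8.818) = 0.7091.
The system's lateral magnification is m_1 m_2 = (-0.3636)(0.7091) = -0.2579.

-0.258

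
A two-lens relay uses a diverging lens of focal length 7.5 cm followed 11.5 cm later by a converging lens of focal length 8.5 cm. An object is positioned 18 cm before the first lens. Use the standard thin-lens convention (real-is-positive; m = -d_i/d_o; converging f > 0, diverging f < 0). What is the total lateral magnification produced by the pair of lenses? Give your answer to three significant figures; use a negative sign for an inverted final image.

-0.301

First lens: d_i1 = 1/(1/(-7.5) - 1/18) = -5.294 cm.
m_1 = -(-5.294)/18 = 0.2941.
With d_i1 < 0 the first image is virtual and lies on the object side; the object distance for lens 2 is d_o2 = 11.5 - (-5.294) = 16.794 cm.
Second lens: d_i2 = 1/(1/8.5 - 1/(16.794)) = 17.211 cm.
m_2 = -(17.211)/(16.794) = -1.0248.
The system's lateral magnification is m_1 m_2 = (0.2941)(-1.0248) = -0.3014.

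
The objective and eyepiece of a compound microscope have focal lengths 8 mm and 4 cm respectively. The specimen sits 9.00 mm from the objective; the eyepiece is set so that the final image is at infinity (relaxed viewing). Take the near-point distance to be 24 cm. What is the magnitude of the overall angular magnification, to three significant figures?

Convert to cm: f_obj = 8 mm = 0.8 cm; d_o = 9.00 mm = 0.90 cm.
Objective: 1/d_i = 1/f_obj - 1/d_o = 1/0.8 - 1/0.90 = 0.13889 cm^-1, so d_i = 7.200 cm.
m_obj = -d_i/d_o = -7.200/0.90 = -8.000.
Eyepiece angular magnification (image at infinity): M_eye = D/f_e = 24/4 = 6.000.
Overall M = m_obj x M_eye = (-8.000)(6.000) = -48.00.
|M| = 48.00.

48.0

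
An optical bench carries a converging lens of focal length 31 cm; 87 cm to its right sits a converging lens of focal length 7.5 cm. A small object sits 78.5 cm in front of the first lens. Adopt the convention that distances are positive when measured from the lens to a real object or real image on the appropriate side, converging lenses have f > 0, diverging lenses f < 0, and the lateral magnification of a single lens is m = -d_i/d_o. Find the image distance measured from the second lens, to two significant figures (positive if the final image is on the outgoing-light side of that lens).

Applying the thin-lens equation to the first lens, 1/31 = 1/78.5 + 1/d_i1, which gives d_i1 = 51.232 cm.
Object distance for lens 2: d_o2 = 87 - 51.232 = 35.768 cm.
Applying the thin-lens equation again with f_2 = 7.5 cm and d_o2 = 35.768 cm gives d_i2 = 9.490 cm.

9.5 cm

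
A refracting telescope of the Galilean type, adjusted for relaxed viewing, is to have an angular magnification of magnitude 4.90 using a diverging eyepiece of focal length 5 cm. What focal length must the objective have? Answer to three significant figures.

|M| = f_obj/|f_eye|, so f_obj = |M| x |f_eye| = 4.9 x 5 = 24.500 cm.

24.5 cm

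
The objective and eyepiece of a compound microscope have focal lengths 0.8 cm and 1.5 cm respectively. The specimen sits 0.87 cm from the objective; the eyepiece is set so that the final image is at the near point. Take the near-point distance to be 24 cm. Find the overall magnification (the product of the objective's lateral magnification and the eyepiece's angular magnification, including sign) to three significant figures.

-194

Objective: 1/d_i = 1/f_obj - 1/d_o = 1/0.8 - 1/0.87 = 0.10057 cm^-1, so d_i = 9.943 cm.
m_obj = -d_i/d_o = -9.943/0.87 = -11.429.
Eyepiece angular magnification (image at near point): M_eye = 1 + D/f_e = 1 + 24/1.5 = 17.000.
Overall M = m_obj x M_eye = (-11.429)(17.000) = -194.29.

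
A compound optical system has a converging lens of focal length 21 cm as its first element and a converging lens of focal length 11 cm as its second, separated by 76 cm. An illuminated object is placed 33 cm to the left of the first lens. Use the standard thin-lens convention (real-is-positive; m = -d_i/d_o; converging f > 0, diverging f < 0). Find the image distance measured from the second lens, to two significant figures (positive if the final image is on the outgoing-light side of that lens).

28 cm

Lens 1: 1/d_i1 = 1/f_1 - 1/d_o1 = 1/21 - 1/33 = 0.01732 cm^-1, so d_i1 = 57.750 cm.
The intermediate image is 57.750 cm to the right of lens 1, so d_o2 = L - d_i1 = 76 - 57.750 = 18.250 cm.
Lens 2: 1/d_i2 = 1/f_2 - 1/d_o2 = 1/11 - 1/(18.250) = 0.03611 cm^-1, so d_i2 = 27.690 cm.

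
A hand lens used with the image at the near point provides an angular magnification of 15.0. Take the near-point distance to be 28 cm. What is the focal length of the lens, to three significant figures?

2.00 cm

For the image at the near point, M = 1 + D/f.
f = D/(M - 1) = 28/(15.0 - 1) = 2.000 cm.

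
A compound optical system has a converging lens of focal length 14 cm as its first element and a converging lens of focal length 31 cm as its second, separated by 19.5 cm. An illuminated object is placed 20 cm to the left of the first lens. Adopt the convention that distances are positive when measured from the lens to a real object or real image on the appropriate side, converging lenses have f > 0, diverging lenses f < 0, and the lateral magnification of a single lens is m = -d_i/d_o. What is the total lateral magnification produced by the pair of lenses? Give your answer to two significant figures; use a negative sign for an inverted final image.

-1.2

Lens 1: 1/d_i1 = 1/f_1 - 1/d_o1 = 1/14 - 1/20 = 0.02143 cm^-1, so d_i1 = 46.667 cm.
m_1 = -(46.667)/20 = -2.3333.
This image would form 46.667 cm past lens 1, i.e. 27.167 cm beyond lens 2, so it is a virtual object for lens 2: d_o2 = 19.5 - 46.667 = -27.167 cm.
Lens 2: 1/d_i2 = 1/f_2 - 1/d_o2 = 1/31 - 1/(-27.167) = 0.06907 cm^-1, so d_i2 = 14.479 cm.
m_2 = -(14.479)/(-27.167) = 0.5330.
Overall magnification: m = m_1 m_2 = -1.2436.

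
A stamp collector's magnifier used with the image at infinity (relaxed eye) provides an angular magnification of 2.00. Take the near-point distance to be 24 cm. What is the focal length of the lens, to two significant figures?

For the image at infinity, M = D/f.
f = D/M = 24/2.0 = 12.000 cm.

12 cm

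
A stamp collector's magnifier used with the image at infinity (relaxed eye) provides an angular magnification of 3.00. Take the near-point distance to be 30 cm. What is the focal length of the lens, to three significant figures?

10.0 cm

For the image at infinity, M = D/f.
f = D/M = 30/3.0 = 10.000 cm.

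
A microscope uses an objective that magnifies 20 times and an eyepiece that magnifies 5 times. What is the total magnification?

100

The overall magnification of a compound microscope is the product of the objective and eyepiece magnifications:
M = M_obj x M_eye = 20 x 5 = 100.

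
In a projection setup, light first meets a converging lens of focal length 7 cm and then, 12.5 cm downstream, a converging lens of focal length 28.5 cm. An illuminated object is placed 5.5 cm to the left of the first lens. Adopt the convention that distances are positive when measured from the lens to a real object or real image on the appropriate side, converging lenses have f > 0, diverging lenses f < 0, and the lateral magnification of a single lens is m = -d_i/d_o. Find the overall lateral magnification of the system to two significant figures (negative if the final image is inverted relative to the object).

-14

Applying the thin-lens equation to the first lens, 1/7 = 1/5.5 + 1/d_i1, which gives d_i1 = -25.667 cm.
Its lateral magnification is m_1 = -d_i1/d_o1 = -(-25.667)/5.5 = 4.6667.
The intermediate image is virtual, 25.667 cm to the left of lens 1, so d_o2 = L - d_i1 = 12.5 - (-25.667) = 38.167 cm.
Applying the thin-lens equation again with f_2 = 28.5 cm and d_o2 = 38.167 cm gives d_i2 = 112.526 cm.
m_2 = -(112.526)/(38.167) = -2.9483.
The system's lateral magnification is m_1 m_2 = (4.6667)(-2.9483) = -13.7586.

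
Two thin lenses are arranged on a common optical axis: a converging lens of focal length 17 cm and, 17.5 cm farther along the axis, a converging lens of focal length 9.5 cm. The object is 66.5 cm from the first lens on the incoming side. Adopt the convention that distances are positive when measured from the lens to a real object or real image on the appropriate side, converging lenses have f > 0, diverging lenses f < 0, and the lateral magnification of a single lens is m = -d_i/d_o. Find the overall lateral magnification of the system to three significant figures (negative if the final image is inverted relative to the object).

-0.220

Applying the thin-lens equation to the first lens, 1/17 = 1/66.5 + 1/d_i1, which gives d_i1 = 22.838 cm.
Its lateral magnification is m_1 = -d_i1/d_o1 = -(22.838)/66.5 = -0.3434.
This image would form 22.838 cm past lens 1, i.e. 5.338 cm beyond lens 2, so it is a virtual object for lens 2: d_o2 = 17.5 - 22.838 = -5.338 cm.
Applying the thin-lens equation again with f_2 = 9.5 cm and d_o2 = -5.338 cm gives d_i2 = 3.418 cm.
m_2 = -(3.418)/(-5.338) = 0.6402.
Overall magnification: m = m_1 m_2 = -0.2199.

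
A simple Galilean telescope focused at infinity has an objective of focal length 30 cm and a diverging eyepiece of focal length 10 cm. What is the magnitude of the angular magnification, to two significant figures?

|M| = f_obj/|f_eye| = 30/10 = 3.000.

3.0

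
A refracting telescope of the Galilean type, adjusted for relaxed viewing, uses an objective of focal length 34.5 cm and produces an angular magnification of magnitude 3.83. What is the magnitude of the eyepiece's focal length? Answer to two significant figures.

9.0 cm

|M| = f_obj/|f_eye|, so |f_eye| = f_obj/|M| = 34.5/3.83 = 9.008 cm.
(The eyepiece is diverging, so its signed focal length is -9.008 cm.)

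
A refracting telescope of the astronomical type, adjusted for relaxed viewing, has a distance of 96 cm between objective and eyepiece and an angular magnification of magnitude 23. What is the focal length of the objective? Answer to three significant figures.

In normal adjustment the tube length equals f_obj + f_eye and |M| = f_obj/f_eye.
So f_obj = 23 f_eye and 23 f_eye + f_eye = 96 cm, giving f_eye = 96/24 = 4.000 cm and f_obj = 92.000 cm.

92.0 cm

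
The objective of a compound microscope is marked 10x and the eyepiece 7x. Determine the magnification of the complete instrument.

70

The overall magnification of a compound microscope is the product of the objective and eyepiece magnifications:
M = M_obj x M_eye = 10 x 7 = 70.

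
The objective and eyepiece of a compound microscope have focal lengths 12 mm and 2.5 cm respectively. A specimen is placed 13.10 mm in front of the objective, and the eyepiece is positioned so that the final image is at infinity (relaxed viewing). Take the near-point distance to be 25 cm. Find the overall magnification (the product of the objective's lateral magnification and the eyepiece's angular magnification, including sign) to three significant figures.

Convert to cm: f_obj = 12 mm = 1.2 cm; d_o = 13.10 mm = 1.31 cm.
Objective: 1/d_i = 1/f_obj - 1/d_o = 1/1.2 - 1/1.31 = 0.06997 cm^-1, so d_i = 14.291 cm.
m_obj = -d_i/d_o = -14.291/1.31 = -10.909.
Eyepiece angular magnification (image at infinity): M_eye = D/f_e = 25/2.5 = 10.000.
Overall M = m_obj x M_eye = (-10.909)(10.000) = -109.09.

-109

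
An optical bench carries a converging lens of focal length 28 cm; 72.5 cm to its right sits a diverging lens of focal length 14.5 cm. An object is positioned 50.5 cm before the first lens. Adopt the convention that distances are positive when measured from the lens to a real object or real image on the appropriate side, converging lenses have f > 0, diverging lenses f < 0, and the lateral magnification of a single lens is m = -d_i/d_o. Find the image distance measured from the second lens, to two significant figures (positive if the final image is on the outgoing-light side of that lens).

-5.8 cm

Lens 1: 1/d_i1 = 1/f_1 - 1/d_o1 = 1/28 - 1/50.5 = 0.01591 cm^-1, so d_i1 = 62.844 cm.
The intermediate image is 62.844 cm to the right of lens 1, so d_o2 = L - d_i1 = 72.5 - 62.844 = 9.656 cm.
Lens 2: 1/d_i2 = 1/f_2 - 1/d_o2 = 1/(-14.5) - 1/(9.656) = -0.17253 cm^-1, so d_i2 = -5.796 cm.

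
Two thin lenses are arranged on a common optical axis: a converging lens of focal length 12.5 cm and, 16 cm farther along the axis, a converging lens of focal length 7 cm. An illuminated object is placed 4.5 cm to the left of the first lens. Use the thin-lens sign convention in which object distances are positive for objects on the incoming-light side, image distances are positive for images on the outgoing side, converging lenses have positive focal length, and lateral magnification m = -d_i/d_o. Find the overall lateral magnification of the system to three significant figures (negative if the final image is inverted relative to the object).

-0.682

Lens 1: 1/d_i1 = 1/f_1 - 1/d_o1 = 1/12.5 - 1/4.5 = -0.14222 cm^-1, so d_i1 = -7.031 cm.
m_1 = -(-7.031)/4.5 = 1.5625.
The intermediate image is virtual, 7.031 cm to the left of lens 1, so d_o2 = L - d_i1 = 16 - (-7.031) = 23.031 cm.
Lens 2: 1/d_i2 = 1/f_2 - 1/d_o2 = 1/7 - 1/(23.031) = 0.09944 cm^-1, so d_i2 = 10.057 cm.
m_2 = -(10.057)/(23.031) = -0.4366.
Total m = m_1 x m_2 = (1.5625)(-0.4366) = -0.6823.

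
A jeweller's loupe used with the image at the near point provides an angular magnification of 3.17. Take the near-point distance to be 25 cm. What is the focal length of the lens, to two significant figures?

12 cm

For the image at the near point, M = 1 + D/f.
f = D/(M - 1) = 25/(3.17 - 1) = 11.521 cm.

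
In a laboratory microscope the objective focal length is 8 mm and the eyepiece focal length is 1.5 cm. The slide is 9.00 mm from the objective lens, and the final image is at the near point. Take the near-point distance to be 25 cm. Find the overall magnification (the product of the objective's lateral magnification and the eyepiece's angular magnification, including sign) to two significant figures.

-140

Convert to cm: f_obj = 8 mm = 0.8 cm; d_o = 9.00 mm = 0.90 cm.
Objective: 1/d_i = 1/f_obj - 1/d_o = 1/0.8 - 1/0.90 = 0.13889 cm^-1, so d_i = 7.200 cm.
m_obj = -d_i/d_o = -7.200/0.90 = -8.000.
Eyepiece angular magnification (image at near point): M_eye = 1 + D/f_e = 1 + 25/1.5 = 17.667.
Overall M = m_obj x M_eye = (-8.000)(17.667) = -141.33.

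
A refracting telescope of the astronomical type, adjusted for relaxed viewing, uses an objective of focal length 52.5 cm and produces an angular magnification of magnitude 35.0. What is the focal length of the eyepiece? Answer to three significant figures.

|M| = f_obj/f_eye, so f_eye = f_obj/|M| = 52.5/35.0 = 1.500 cm.

1.50 cm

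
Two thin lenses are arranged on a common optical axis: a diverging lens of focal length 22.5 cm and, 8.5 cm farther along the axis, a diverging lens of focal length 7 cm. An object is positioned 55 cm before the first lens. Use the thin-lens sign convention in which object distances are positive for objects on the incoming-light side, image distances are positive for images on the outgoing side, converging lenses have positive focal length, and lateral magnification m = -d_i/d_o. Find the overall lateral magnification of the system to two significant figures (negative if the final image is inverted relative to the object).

0.065

First lens: d_i1 = 1/(1/(-22.5) - 1/55) = -15.968 cm.
m_1 = -(-15.968)/55 = 0.2903.
The intermediate image is virtual, 15.968 cm to the left of lens 1, so d_o2 = L - d_i1 = 8.5 - (-15.968) = 24.468 cm.
Second lens: d_i2 = 1/(1/(-7) - 1/(24.468)) = -5.443 cm.
m_2 = -(-5.443)/(24.468) = 0.2225.
Total m = m_1 x m_2 = (0.2903)(0.2225) = 0.0646.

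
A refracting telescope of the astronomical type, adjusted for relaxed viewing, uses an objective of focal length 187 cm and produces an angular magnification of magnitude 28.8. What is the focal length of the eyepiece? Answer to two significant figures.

6.5 cm

|M| = f_obj/f_eye, so f_eye = f_obj/|M| = 187/28.8 = 6.493 cm.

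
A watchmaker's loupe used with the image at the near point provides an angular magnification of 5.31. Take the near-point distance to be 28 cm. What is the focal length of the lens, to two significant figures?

6.5 cm

For the image at the near point, M = 1 + D/f.
f = D/(M - 1) = 28/(5.31 - 1) = 6.497 cm.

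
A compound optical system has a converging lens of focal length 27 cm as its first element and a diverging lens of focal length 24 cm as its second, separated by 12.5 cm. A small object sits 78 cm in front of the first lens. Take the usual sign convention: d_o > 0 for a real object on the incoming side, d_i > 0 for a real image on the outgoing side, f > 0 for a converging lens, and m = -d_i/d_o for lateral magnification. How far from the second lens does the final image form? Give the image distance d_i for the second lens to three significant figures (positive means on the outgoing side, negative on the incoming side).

-144 cm

Applying the thin-lens equation to the first lens, 1/27 = 1/78 + 1/d_i1, which gives d_i1 = 41.294 cm.
Since 41.294 cm > 12.5 cm, the first image lies past the second lens and serves as a virtual object: d_o2 = L - d_i1 = -28.794 cm.
Applying the thin-lens equation again with f_2 = -24 cm and d_o2 = -28.794 cm gives d_i2 = -144.147 cm.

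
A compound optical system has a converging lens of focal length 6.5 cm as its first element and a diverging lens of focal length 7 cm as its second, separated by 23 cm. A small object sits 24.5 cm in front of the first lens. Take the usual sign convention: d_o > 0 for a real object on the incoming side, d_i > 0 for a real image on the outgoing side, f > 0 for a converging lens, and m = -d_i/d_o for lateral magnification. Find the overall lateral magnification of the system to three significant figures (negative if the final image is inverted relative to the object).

First lens: d_i1 = 1/(1/6.5 - 1/24.5) = 8.847 cm.
m_1 = -(8.847)/24.5 = -0.3611.
Object distance for lens 2: d_o2 = 23 - 8.847 = 14.153 cm.
Second lens: d_i2 = 1/(1/(-7) - 1/(14.153)) = -4.684 cm.
m_2 = -(-4.684)/(14.153) = 0.3309.
The system's lateral magnification is m_1 m_2 = (-0.3611)(0.3309) = -0.1195.

-0.120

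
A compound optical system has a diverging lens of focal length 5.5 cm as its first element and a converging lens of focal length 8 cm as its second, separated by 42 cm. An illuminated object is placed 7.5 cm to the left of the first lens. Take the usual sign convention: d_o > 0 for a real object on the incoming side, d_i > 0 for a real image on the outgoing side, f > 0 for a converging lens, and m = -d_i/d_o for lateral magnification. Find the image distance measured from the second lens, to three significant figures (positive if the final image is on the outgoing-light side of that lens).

9.72 cm

Applying the thin-lens equation to the first lens, 1/(-5.5) = 1/7.5 + 1/d_i1, which gives d_i1 = -3.173 cm.
With d_i1 < 0 the first image is virtual and lies on the object side; the object distance for lens 2 is d_o2 = 42 - (-3.173) = 45.173 cm.
Applying the thin-lens equation again with f_2 = 8 cm and d_o2 = 45.173 cm gives d_i2 = 9.722 cm.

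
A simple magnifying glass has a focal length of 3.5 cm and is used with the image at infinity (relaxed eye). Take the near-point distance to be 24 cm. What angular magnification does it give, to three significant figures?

M = D/f = 24/3.5 = 6.857.

6.86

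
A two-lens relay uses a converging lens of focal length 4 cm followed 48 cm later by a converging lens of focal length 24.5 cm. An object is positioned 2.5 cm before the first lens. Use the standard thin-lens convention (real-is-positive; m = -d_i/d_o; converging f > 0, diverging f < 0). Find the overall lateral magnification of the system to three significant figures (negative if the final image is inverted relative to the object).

-2.17

First lens: d_i1 = 1/(1/4 - 1/2.5) = -6.667 cm.
m_1 = -(-6.667)/2.5 = 2.6667.
With d_i1 < 0 the first image is virtual and lies on the object side; the object distance for lens 2 is d_o2 = 48 - (-6.667) = 54.667 cm.
Second lens: d_i2 = 1/(1/24.5 - 1/(54.667)) = 44.398 cm.
m_2 = -(44.398)/(54.667) = -0.8122.
The system's lateral magnification is m_1 m_2 = (2.6667)(-0.8122) = -2.1657.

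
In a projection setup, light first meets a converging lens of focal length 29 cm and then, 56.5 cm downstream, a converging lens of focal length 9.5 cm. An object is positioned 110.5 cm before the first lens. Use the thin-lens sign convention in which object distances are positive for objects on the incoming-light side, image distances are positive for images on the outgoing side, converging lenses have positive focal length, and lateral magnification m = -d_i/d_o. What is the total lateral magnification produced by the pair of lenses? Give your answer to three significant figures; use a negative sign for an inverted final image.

Lens 1: 1/d_i1 = 1/f_1 - 1/d_o1 = 1/29 - 1/110.5 = 0.02543 cm^-1, so d_i1 = 39.319 cm.
m_1 = -(39.319)/110.5 = -0.3558.
The intermediate image is 39.319 cm to the right of lens 1, so d_o2 = L - d_i1 = 56.5 - 39.319 = 17.181 cm.
Lens 2: 1/d_i2 = 1/f_2 - 1/d_o2 = 1/9.5 - 1/(17.181) = 0.04706 cm^-1, so d_i2 = 21.250 cm.
m_2 = -(21.250)/(17.181) = -1.2368.
The system's lateral magnification is m_1 m_2 = (-0.3558)(-1.2368) = 0.4401.

0.440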